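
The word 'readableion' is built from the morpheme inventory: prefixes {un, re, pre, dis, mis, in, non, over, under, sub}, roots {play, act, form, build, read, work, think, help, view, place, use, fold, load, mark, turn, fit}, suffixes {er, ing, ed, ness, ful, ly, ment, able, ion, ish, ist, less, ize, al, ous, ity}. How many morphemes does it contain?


Segmenting 'readableion' against the inventory:
  'read' -> root (morpheme 1)
  'able' -> suffix (morpheme 2)
  'ion' -> suffix (morpheme 3)
Total morphemes: 3

3


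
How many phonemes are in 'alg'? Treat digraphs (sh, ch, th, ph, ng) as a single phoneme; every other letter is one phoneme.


Parsing 'alg' greedily, digraphs first:
  'a' -> vowel phoneme (phonemes so far: 1)
  'l' -> consonant phoneme (phonemes so far: 2)
  'g' -> consonant phoneme (phonemes so far: 3)
Total phonemes: 3

3


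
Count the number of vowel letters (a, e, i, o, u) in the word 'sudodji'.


Scanning each character of 'sudodji':
  Position 1: 's' -> consonant (running count: 0)
  Position 2: 'u' -> vowel (running count: 1)
  Position 3: 'd' -> consonant (running count: 1)
  Position 4: 'o' -> vowel (running count: 2)
  Position 5: 'd' -> consonant (running count: 2)
  Position 6: 'j' -> consonant (running count: 2)
  Position 7: 'i' -> vowel (running count: 3)
Total vowels: 3

3


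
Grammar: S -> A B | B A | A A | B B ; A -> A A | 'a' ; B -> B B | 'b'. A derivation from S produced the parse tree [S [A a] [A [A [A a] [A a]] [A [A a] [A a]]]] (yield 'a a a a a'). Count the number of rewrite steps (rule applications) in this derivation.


Every bracketed nonterminal node [X ...] in the tree is produced by exactly one rule application.
Reading the tree off as a leftmost derivation:
  Step 1: S  =>  A A   (applied S -> A A)
  Step 2: A A  =>  a A   (applied A -> a)
  Step 3: a A  =>  a A A   (applied A -> A A)
  Step 4: a A A  =>  a A A A   (applied A -> A A)
  Step 5: a A A A  =>  a a A A   (applied A -> a)
  Step 6: a a A A  =>  a a a A   (applied A -> a)
  Step 7: a a a A  =>  a a a A A   (applied A -> A A)
  Step 8: a a a A A  =>  a a a a A   (applied A -> a)
  Step 9: a a a a A  =>  a a a a a   (applied A -> a)
Final yield: a a a a a
Total rewrite steps: 9

9


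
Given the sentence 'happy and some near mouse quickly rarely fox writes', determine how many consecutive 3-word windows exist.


Word trigrams from [9] words:
  Trigram 1: (happy and some)
  Trigram 2: (and some near)
  Trigram 3: (some near mouse)
  Trigram 4: (near mouse quickly)
  Trigram 5: (mouse quickly rarely)
  Trigram 6: (quickly rarely fox)
  Trigram 7: (rarely fox writes)
Total word trigrams: 9 - 2 = 7

7


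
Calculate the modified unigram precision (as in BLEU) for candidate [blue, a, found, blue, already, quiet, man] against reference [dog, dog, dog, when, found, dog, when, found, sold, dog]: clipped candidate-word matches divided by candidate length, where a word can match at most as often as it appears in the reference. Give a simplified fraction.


Reference word counts: {'dog': 5, 'found': 2, 'sold': 1, 'when': 2}
Checking each candidate word (with clipping):
  'blue' -> not in reference -> no match (matches: 0)
  'a' -> not in reference -> no match (matches: 0)
  'found' -> in reference (ref count 2, used 1/2) -> match (matches: 1)
  'blue' -> not in reference -> no match (matches: 1)
  'already' -> not in reference -> no match (matches: 1)
  'quiet' -> not in reference -> no match (matches: 1)
  'man' -> not in reference -> no match (matches: 1)
Clipped matches: 1, Candidate length: 7
Precision = 1/7

1/7


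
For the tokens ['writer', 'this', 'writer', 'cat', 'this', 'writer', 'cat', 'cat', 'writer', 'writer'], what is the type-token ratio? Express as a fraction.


Tokens: 10
Unique types: ('cat', 'this', 'writer') = 3
TTR = 3/10
Already in lowest terms.

3/10


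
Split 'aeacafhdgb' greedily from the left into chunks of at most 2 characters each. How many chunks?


'aeacafhdgb' has 10 characters.
Chunking with max size 2:
  Chunk 1: 'ae' (positions 0-1)
  Chunk 2: 'ac' (positions 2-3)
  Chunk 3: 'af' (positions 4-5)
  Chunk 4: 'hd' (positions 6-7)
  Chunk 5: 'gb' (positions 8-9)
Total chunks: ceil(10 / 2) = 5

5


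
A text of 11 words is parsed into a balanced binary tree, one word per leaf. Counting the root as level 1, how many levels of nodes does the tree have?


In a balanced binary tree with n leaves the deepest leaf is ceil(log2(n)) edges below the root,
so counting node levels inclusive of root and leaves gives ceil(log2(n)) + 1 levels.
log2(11) = 3.4594
ceil(3.4594) = 4
levels = 4 + 1 = 5

5


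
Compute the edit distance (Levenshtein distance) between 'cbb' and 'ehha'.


Building DP table for s1='cbb' (len 3) and s2='ehha' (len 4):
       e  h  h  a
    0  1  2  3  4
  c 1  1  2  3  4
  b 2  2  2  3  4
  b 3  3  3  3  4
Edit distance = dp[3][4] = 4

4


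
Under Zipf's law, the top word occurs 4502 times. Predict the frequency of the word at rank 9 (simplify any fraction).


Zipf's law: freq(rank) = f1 / rank
f1 = 4502, rank = 9
freq = 4502 / 9
GCD(4502, 9) = 1
Simplified: 4502/9

4502/9


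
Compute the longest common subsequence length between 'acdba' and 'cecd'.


DP table for LCS of 'acdba' and 'cecd':
       c  e  c  d
    0  0  0  0  0
  a 0  0  0  0  0
  c 0  1  1  1  1
  d 0  1  1  1  2
  b 0  1  1  1  2
  a 0  1  1  1  2
LCS: 'cd'
LCS length = 2

2


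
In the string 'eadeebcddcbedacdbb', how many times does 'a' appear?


Scanning 'eadeebcddcbedacdbb' for 'a':
  Position 1: 'a' -> MATCH (count: 1)
  Position 13: 'a' -> MATCH (count: 2)
Total occurrences of 'a': 2

2


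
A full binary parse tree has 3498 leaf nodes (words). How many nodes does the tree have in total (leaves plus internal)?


Leaf nodes (terminals): 3498
Internal nodes = n - 1 = 3498 - 1 = 3497
Total = leaves + internal = 3498 + 3497 = 6995

6995


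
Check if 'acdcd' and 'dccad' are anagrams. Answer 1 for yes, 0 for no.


Sort characters of 'acdcd': 'accdd'
Sort characters of 'dccad': 'accdd'
Sorted forms match -> they ARE anagrams
Result: 1

1


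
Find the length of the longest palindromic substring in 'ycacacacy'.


Scanning 'ycacacacy' for palindromic substrings.
Substring at positions 0-8: 'ycacacacy'.
Check: reverse('ycacacacy') = 'ycacacacy' -> palindrome confirmed.
No longer palindromic substring exists; longest length = 9

9


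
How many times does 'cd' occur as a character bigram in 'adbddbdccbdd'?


Scanning 'adbddbdccbdd' for bigram 'cd':
  Position 0: 'ad' -> no
  Position 1: 'db' -> no
  Position 2: 'bd' -> no
  Position 3: 'dd' -> no
  Position 4: 'db' -> no
  Position 5: 'bd' -> no
  Position 6: 'dc' -> no
  Position 7: 'cc' -> no
  Position 8: 'cb' -> no
  Position 9: 'bd' -> no
  Position 10: 'dd' -> no
Total matches: 0

0


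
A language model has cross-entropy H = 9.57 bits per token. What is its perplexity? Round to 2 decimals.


Perplexity formula: PP = 2^H
H = 9.57
PP = 2^9.57
Decompose: 2^9.57 = 2^9 * 2^0.57
2^9 = 512, 2^0.57 ~ 1.4845236
PP ~ 512 * 1.4845236 = 760.0760832
Rounded to 2 decimals: 760.08

760.08


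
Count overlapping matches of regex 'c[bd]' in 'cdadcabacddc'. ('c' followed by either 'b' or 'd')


Pattern: c[bd] means 'c' followed by either 'b' or 'd'.
Scanning 'cdadcabacddc' position-by-position:
  Pos 0: window 'cd' -> MATCH
  Pos 1: window 'da' -> no
  Pos 2: window 'ad' -> no
  Pos 3: window 'dc' -> no
  Pos 4: window 'ca' -> no
  Pos 5: window 'ab' -> no
  Pos 6: window 'ba' -> no
  Pos 7: window 'ac' -> no
  Pos 8: window 'cd' -> MATCH
  Pos 9: window 'dd' -> no
  Pos 10: window 'dc' -> no
  Pos 11: window 'c' -> no
Total matches: 2

2


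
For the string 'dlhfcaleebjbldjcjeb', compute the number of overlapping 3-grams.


String 'dlhfcaleebjbldjcjeb' has length L = 19.
Number of overlapping n-grams = L - n + 1
Substituting: 19 - 3 + 1 = 17

17


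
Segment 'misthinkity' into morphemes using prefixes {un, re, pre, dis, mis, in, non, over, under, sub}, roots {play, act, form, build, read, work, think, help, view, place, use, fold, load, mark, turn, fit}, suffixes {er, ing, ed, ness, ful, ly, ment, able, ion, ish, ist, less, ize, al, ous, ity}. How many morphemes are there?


Segmenting 'misthinkity' against the inventory:
  'mis' -> prefix (morpheme 1)
  'think' -> root (morpheme 2)
  'ity' -> suffix (morpheme 3)
Total morphemes: 3

3


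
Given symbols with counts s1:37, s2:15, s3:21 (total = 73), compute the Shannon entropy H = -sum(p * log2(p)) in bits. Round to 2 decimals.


Computing entropy H = -sum(p_i * log2(p_i)):
  s1: p = 37/73 = 0.5068, -p*log2(p) = 0.4969
  s2: p = 15/73 = 0.2055, -p*log2(p) = 0.4691
  s3: p = 21/73 = 0.2877, -p*log2(p) = 0.5171
H = sum of terms = 1.4831
Rounded to 2 decimals: 1.48

1.48


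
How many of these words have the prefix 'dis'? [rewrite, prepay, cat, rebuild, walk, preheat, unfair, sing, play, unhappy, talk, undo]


Checking each word for prefix 'dis':
  'rewrite' -> no (count: 0)
  'prepay' -> no (count: 0)
  'cat' -> no (count: 0)
  'rebuild' -> no (count: 0)
  'walk' -> no (count: 0)
  'preheat' -> no (count: 0)
  'unfair' -> no (count: 0)
  'sing' -> no (count: 0)
  'play' -> no (count: 0)
  'unhappy' -> no (count: 0)
  'talk' -> no (count: 0)
  'undo' -> no (count: 0)
Total with prefix 'dis': 0

0


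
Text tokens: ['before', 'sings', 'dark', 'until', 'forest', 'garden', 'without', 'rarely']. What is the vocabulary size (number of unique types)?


Listing all tokens and tracking unique types:
  Token 1: 'before' -> NEW (unique so far: 1)
  Token 2: 'sings' -> NEW (unique so far: 2)
  Token 3: 'dark' -> NEW (unique so far: 3)
  Token 4: 'until' -> NEW (unique so far: 4)
  Token 5: 'forest' -> NEW (unique so far: 5)
  Token 6: 'garden' -> NEW (unique so far: 6)
  Token 7: 'without' -> NEW (unique so far: 7)
  Token 8: 'rarely' -> NEW (unique so far: 8)
Unique types: ('before', 'dark', 'forest', 'garden', 'rarely', 'sings', 'until', 'without')
Vocabulary size: 8

8


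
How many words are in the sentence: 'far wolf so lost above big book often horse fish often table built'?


Counting words by splitting on spaces:
  Word 1: 'far'
  Word 2: 'wolf'
  Word 3: 'so'
  Word 4: 'lost'
  Word 5: 'above'
  Word 6: 'big'
  Word 7: 'book'
  Word 8: 'often'
  Word 9: 'horse'
  Word 10: 'fish'
  Word 11: 'often'
  Word 12: 'table'
  Word 13: 'built'
Total words: 13

13


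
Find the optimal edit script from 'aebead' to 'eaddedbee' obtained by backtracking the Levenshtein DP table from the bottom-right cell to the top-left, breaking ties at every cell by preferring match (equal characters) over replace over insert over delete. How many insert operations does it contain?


Edit distance = 6. Backtracking from cell (6, 9) with preference match > replace > insert > delete,
then listing the resulting alignment 'aebead' -> 'eaddedbee' left to right:
  Step 1: insert 'e' [insertion #1]
  Step 2: keep 'a'
  Step 3: insert 'd' [insertion #2]
  Step 4: insert 'd' [insertion #3]
  Step 5: keep 'e'
  Step 6: insert 'd' [insertion #4]
  Step 7: keep 'b'
  Step 8: keep 'e'
  Step 9: delete 'a'
  Step 10: replace d->e
Total insertions: 4

4


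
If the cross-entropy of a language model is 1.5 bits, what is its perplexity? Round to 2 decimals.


Perplexity formula: PP = 2^H
H = 1.5
PP = 2^1.5
Decompose: 2^1.5 = 2^1 * 2^0.5 = 2^1 * sqrt(2)
2^1 = 2, sqrt(2) ~ 1.4142136
PP ~ 2 * 1.4142136 = 2.8284272
Rounded to 2 decimals: 2.83

2.83


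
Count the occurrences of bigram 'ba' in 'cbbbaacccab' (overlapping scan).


Scanning 'cbbbaacccab' for bigram 'ba':
  Position 0: 'cb' -> no
  Position 1: 'bb' -> no
  Position 2: 'bb' -> no
  Position 3: 'ba' -> MATCH
  Position 4: 'aa' -> no
  Position 5: 'ac' -> no
  Position 6: 'cc' -> no
  Position 7: 'cc' -> no
  Position 8: 'ca' -> no
  Position 9: 'ab' -> no
Total matches: 1

1


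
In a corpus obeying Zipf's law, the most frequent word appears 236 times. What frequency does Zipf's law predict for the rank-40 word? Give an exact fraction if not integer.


Zipf's law: freq(rank) = f1 / rank
f1 = 236, rank = 40
freq = 236 / 40
GCD(236, 40) = 4
Simplified: 59/10

59/10


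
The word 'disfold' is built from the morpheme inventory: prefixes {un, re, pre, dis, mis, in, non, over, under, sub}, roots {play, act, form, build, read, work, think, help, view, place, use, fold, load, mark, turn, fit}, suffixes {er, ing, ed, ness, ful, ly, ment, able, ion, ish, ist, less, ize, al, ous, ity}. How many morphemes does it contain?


Segmenting 'disfold' against the inventory:
  'dis' -> prefix (morpheme 1)
  'fold' -> root (morpheme 2)
Total morphemes: 2

2


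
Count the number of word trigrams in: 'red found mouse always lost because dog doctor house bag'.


Word trigrams from [10] words:
  Trigram 1: (red found mouse)
  Trigram 2: (found mouse always)
  Trigram 3: (mouse always lost)
  Trigram 4: (always lost because)
  Trigram 5: (lost because dog)
  Trigram 6: (because dog doctor)
  Trigram 7: (dog doctor house)
  Trigram 8: (doctor house bag)
Total word trigrams: 10 - 2 = 8

8


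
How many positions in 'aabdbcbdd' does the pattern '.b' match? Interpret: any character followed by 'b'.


Pattern: .b means any character followed by 'b'.
Scanning 'aabdbcbdd' position-by-position:
  Pos 0: window 'aa' -> no
  Pos 1: window 'ab' -> MATCH
  Pos 2: window 'bd' -> no
  Pos 3: window 'db' -> MATCH
  Pos 4: window 'bc' -> no
  Pos 5: window 'cb' -> MATCH
  Pos 6: window 'bd' -> no
  Pos 7: window 'dd' -> no
  Pos 8: window 'd' -> no
Total matches: 3

3


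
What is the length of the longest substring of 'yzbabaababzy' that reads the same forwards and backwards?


Scanning 'yzbabaababzy' for palindromic substrings.
Substring at positions 0-11: 'yzbabaababzy'.
Check: reverse('yzbabaababzy') = 'yzbabaababzy' -> palindrome confirmed.
No longer palindromic substring exists; longest length = 12

12


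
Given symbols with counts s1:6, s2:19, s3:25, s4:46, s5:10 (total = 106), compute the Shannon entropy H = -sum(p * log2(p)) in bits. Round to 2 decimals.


Computing entropy H = -sum(p_i * log2(p_i)):
  s1: p = 6/106 = 0.0566, -p*log2(p) = 0.2345
  s2: p = 19/106 = 0.1792, -p*log2(p) = 0.4445
  s3: p = 25/106 = 0.2358, -p*log2(p) = 0.4915
  s4: p = 46/106 = 0.4340, -p*log2(p) = 0.5226
  s5: p = 10/106 = 0.0943, -p*log2(p) = 0.3213
H = sum of terms = 2.0144
Rounded to 2 decimals: 2.01

2.01


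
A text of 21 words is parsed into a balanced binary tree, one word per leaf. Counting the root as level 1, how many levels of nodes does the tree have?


In a balanced binary tree with n leaves the deepest leaf is ceil(log2(n)) edges below the root,
so counting node levels inclusive of root and leaves gives ceil(log2(n)) + 1 levels.
log2(21) = 4.3923
ceil(4.3923) = 5
levels = 5 + 1 = 6

6


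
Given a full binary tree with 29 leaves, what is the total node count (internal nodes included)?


Leaf nodes (terminals): 29
Internal nodes = n - 1 = 29 - 1 = 28
Total = leaves + internal = 29 + 28 = 57

57


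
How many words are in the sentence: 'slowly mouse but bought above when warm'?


Counting words by splitting on spaces:
  Word 1: 'slowly'
  Word 2: 'mouse'
  Word 3: 'but'
  Word 4: 'bought'
  Word 5: 'above'
  Word 6: 'when'
  Word 7: 'warm'
Total words: 7

7


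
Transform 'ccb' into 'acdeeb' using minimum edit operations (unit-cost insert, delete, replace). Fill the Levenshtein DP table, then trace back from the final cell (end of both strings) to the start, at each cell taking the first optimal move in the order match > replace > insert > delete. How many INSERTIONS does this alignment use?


Edit distance = 4. Backtracking from cell (3, 6) with preference match > replace > insert > delete,
then listing the resulting alignment 'ccb' -> 'acdeeb' left to right:
  Step 1: insert 'a' [insertion #1]
  Step 2: keep 'c'
  Step 3: insert 'd' [insertion #2]
  Step 4: insert 'e' [insertion #3]
  Step 5: replace c->e
  Step 6: keep 'b'
Total insertions: 3

3


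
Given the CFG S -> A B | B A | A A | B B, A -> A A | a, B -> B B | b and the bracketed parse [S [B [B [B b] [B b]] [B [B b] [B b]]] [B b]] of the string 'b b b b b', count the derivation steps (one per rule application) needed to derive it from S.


Every bracketed nonterminal node [X ...] in the tree is produced by exactly one rule application.
Reading the tree off as a leftmost derivation:
  Step 1: S  =>  B B   (applied S -> B B)
  Step 2: B B  =>  B B B   (applied B -> B B)
  Step 3: B B B  =>  B B B B   (applied B -> B B)
  Step 4: B B B B  =>  b B B B   (applied B -> b)
  Step 5: b B B B  =>  b b B B   (applied B -> b)
  Step 6: b b B B  =>  b b B B B   (applied B -> B B)
  Step 7: b b B B B  =>  b b b B B   (applied B -> b)
  Step 8: b b b B B  =>  b b b b B   (applied B -> b)
  Step 9: b b b b B  =>  b b b b b   (applied B -> b)
Final yield: b b b b b
Total rewrite steps: 9

9


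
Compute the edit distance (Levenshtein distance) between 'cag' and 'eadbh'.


Building DP table for s1='cag' (len 3) and s2='eadbh' (len 5):
       e  a  d  b  h
    0  1  2  3  4  5
  c 1  1  2  3  4  5
  a 2  2  1  2  3  4
  g 3  3  2  2  3  4
Edit distance = dp[3][5] = 4

4


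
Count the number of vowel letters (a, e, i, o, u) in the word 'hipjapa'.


Scanning each character of 'hipjapa':
  Position 1: 'h' -> consonant (running count: 0)
  Position 2: 'i' -> vowel (running count: 1)
  Position 3: 'p' -> consonant (running count: 1)
  Position 4: 'j' -> consonant (running count: 1)
  Position 5: 'a' -> vowel (running count: 2)
  Position 6: 'p' -> consonant (running count: 2)
  Position 7: 'a' -> vowel (running count: 3)
Total vowels: 3

3


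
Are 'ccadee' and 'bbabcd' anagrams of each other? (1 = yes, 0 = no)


Sort characters of 'ccadee': 'accdee'
Sort characters of 'bbabcd': 'abbbcd'
Sorted forms differ -> they are NOT anagrams
Result: 0

0


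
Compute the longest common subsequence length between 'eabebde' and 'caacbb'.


DP table for LCS of 'eabebde' and 'caacbb':
       c  a  a  c  b  b
    0  0  0  0  0  0  0
  e 0  0  0  0  0  0  0
  a 0  0  1  1  1  1  1
  b 0  0  1  1  1  2  2
  e 0  0  1  1  1  2  2
  b 0  0  1  1  1  2  3
  d 0  0  1  1  1  2  3
  e 0  0  1  1  1  2  3
LCS: 'abb'
LCS length = 3

3


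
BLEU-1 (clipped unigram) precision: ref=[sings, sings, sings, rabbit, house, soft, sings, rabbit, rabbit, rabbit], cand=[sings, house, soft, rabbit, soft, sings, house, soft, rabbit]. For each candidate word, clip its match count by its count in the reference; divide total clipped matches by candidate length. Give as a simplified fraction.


Reference word counts: {'house': 1, 'rabbit': 4, 'sings': 4, 'soft': 1}
Checking each candidate word (with clipping):
  'sings' -> in reference (ref count 4, used 1/4) -> match (matches: 1)
  'house' -> in reference (ref count 1, used 1/1) -> match (matches: 2)
  'soft' -> in reference (ref count 1, used 1/1) -> match (matches: 3)
  'rabbit' -> in reference (ref count 4, used 1/4) -> match (matches: 4)
  'soft' -> ref count 1 already used up (1/1) -> clipped, no match (matches: 4)
  'sings' -> in reference (ref count 4, used 2/4) -> match (matches: 5)
  'house' -> ref count 1 already used up (1/1) -> clipped, no match (matches: 5)
  'soft' -> ref count 1 already used up (1/1) -> clipped, no match (matches: 5)
  'rabbit' -> in reference (ref count 4, used 2/4) -> match (matches: 6)
Clipped matches: 6, Candidate length: 9
Precision = 6/9 = 2/3

2/3


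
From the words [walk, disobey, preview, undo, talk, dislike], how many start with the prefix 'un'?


Checking each word for prefix 'un':
  'walk' -> no (count: 0)
  'disobey' -> no (count: 0)
  'preview' -> no (count: 0)
  'undo' -> YES, starts with 'un' (count: 1)
  'talk' -> no (count: 1)
  'dislike' -> no (count: 1)
Total with prefix 'un': 1

1


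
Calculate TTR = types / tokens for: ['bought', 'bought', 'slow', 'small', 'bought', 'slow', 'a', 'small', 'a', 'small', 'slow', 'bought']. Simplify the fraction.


Tokens: 12
Unique types: ('a', 'bought', 'slow', 'small') = 4
TTR = 4/12
Simplify: divide both by 4 -> 1/3
TTR = 1/3

1/3


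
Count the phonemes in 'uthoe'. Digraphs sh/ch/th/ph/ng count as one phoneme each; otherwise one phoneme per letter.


Parsing 'uthoe' greedily, digraphs first:
  'u' -> vowel phoneme (phonemes so far: 1)
  'th' -> digraph (1 consonant phoneme) (phonemes so far: 2)
  'o' -> vowel phoneme (phonemes so far: 3)
  'e' -> vowel phoneme (phonemes so far: 4)
Total phonemes: 4

4


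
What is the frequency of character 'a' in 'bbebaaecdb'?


Scanning 'bbebaaecdb' for 'a':
  Position 4: 'a' -> MATCH (count: 1)
  Position 5: 'a' -> MATCH (count: 2)
Total occurrences of 'a': 2

2


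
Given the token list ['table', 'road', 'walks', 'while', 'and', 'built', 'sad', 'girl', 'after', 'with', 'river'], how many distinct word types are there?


Listing all tokens and tracking unique types:
  Token 1: 'table' -> NEW (unique so far: 1)
  Token 2: 'road' -> NEW (unique so far: 2)
  Token 3: 'walks' -> NEW (unique so far: 3)
  Token 4: 'while' -> NEW (unique so far: 4)
  Token 5: 'and' -> NEW (unique so far: 5)
  Token 6: 'built' -> NEW (unique so far: 6)
  Token 7: 'sad' -> NEW (unique so far: 7)
  Token 8: 'girl' -> NEW (unique so far: 8)
  Token 9: 'after' -> NEW (unique so far: 9)
  Token 10: 'with' -> NEW (unique so far: 10)
  Token 11: 'river' -> NEW (unique so far: 11)
Unique types: ('after', 'and', 'built', 'girl', 'river', 'road', 'sad', 'table', 'walks', 'while', 'with')
Vocabulary size: 11

11


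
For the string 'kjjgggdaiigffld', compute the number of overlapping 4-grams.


String 'kjjgggdaiigffld' has length L = 15.
Number of overlapping n-grams = L - n + 1
Substituting: 15 - 4 + 1 = 12

12


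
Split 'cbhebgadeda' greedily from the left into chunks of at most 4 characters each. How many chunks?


'cbhebgadeda' has 11 characters.
Chunking with max size 4:
  Chunk 1: 'cbhe' (positions 0-3)
  Chunk 2: 'bgad' (positions 4-7)
  Chunk 3: 'eda' (positions 8-10)
Total chunks: ceil(11 / 4) = 3

3


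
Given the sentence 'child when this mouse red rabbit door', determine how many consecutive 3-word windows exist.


Word trigrams from [7] words:
  Trigram 1: (child when this)
  Trigram 2: (when this mouse)
  Trigram 3: (this mouse red)
  Trigram 4: (mouse red rabbit)
  Trigram 5: (red rabbit door)
Total word trigrams: 7 - 2 = 5

5


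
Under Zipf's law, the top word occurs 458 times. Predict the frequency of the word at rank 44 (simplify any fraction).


Zipf's law: freq(rank) = f1 / rank
f1 = 458, rank = 44
freq = 458 / 44
GCD(458, 44) = 2
Simplified: 229/22

229/22


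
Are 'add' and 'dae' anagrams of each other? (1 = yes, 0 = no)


Sort characters of 'add': 'add'
Sort characters of 'dae': 'ade'
Sorted forms differ -> they are NOT anagrams
Result: 0

0


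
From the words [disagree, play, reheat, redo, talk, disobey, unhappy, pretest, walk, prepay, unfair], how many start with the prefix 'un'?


Checking each word for prefix 'un':
  'disagree' -> no (count: 0)
  'play' -> no (count: 0)
  'reheat' -> no (count: 0)
  'redo' -> no (count: 0)
  'talk' -> no (count: 0)
  'disobey' -> no (count: 0)
  'unhappy' -> YES, starts with 'un' (count: 1)
  'pretest' -> no (count: 1)
  'walk' -> no (count: 1)
  'prepay' -> no (count: 1)
  'unfair' -> YES, starts with 'un' (count: 2)
Total with prefix 'un': 2

2


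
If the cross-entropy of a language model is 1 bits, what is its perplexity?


Perplexity formula: PP = 2^H
H = 1
PP = 2^1
Steps: 2^1 = 2
PP = 2

2


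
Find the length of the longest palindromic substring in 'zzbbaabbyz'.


Scanning 'zzbbaabbyz' for palindromic substrings.
Substring at positions 2-7: 'bbaabb'.
Check: reverse('bbaabb') = 'bbaabb' -> palindrome confirmed.
Neighbouring characters ('z' / 'y') break symmetry, so it cannot extend further.
No longer palindromic substring exists; longest length = 6

6


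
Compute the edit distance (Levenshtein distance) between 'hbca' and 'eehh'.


Building DP table for s1='hbca' (len 4) and s2='eehh' (len 4):
       e  e  h  h
    0  1  2  3  4
  h 1  1  2  2  3
  b 2  2  2  3  3
  c 3  3  3  3  4
  a 4  4  4  4  4
Edit distance = dp[4][4] = 4

4


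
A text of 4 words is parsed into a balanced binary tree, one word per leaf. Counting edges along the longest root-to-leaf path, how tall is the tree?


In a balanced binary tree with n leaves the deepest leaf is ceil(log2(n)) edges below the root.
log2(4) = 2.0000
ceil(2.0000) = 2
height (edges) = 2

2


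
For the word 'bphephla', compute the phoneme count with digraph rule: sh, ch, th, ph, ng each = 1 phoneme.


Parsing 'bphephla' greedily, digraphs first:
  'b' -> consonant phoneme (phonemes so far: 1)
  'ph' -> digraph (1 consonant phoneme) (phonemes so far: 2)
  'e' -> vowel phoneme (phonemes so far: 3)
  'ph' -> digraph (1 consonant phoneme) (phonemes so far: 4)
  'l' -> consonant phoneme (phonemes so far: 5)
  'a' -> vowel phoneme (phonemes so far: 6)
Total phonemes: 6

6


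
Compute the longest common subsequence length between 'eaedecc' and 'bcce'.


DP table for LCS of 'eaedecc' and 'bcce':
       b  c  c  e
    0  0  0  0  0
  e 0  0  0  0  1
  a 0  0  0  0  1
  e 0  0  0  0  1
  d 0  0  0  0  1
  e 0  0  0  0  1
  c 0  0  1  1  1
  c 0  0  1  2  2
LCS: 'cc'
LCS length = 2

2


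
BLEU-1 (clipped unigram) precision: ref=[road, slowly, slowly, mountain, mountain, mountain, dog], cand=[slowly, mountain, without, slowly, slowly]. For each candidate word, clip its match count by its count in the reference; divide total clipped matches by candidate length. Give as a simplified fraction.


Reference word counts: {'dog': 1, 'mountain': 3, 'road': 1, 'slowly': 2}
Checking each candidate word (with clipping):
  'slowly' -> in reference (ref count 2, used 1/2) -> match (matches: 1)
  'mountain' -> in reference (ref count 3, used 1/3) -> match (matches: 2)
  'without' -> not in reference -> no match (matches: 2)
  'slowly' -> in reference (ref count 2, used 2/2) -> match (matches: 3)
  'slowly' -> ref count 2 already used up (2/2) -> clipped, no match (matches: 3)
Clipped matches: 3, Candidate length: 5
Precision = 3/5

3/5


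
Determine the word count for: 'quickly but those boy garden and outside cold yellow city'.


Counting words by splitting on spaces:
  Word 1: 'quickly'
  Word 2: 'but'
  Word 3: 'those'
  Word 4: 'boy'
  Word 5: 'garden'
  Word 6: 'and'
  Word 7: 'outside'
  Word 8: 'cold'
  Word 9: 'yellow'
  Word 10: 'city'
Total words: 10

10


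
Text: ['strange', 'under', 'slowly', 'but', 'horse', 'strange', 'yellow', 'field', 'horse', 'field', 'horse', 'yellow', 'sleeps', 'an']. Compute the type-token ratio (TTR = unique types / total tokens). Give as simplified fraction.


Tokens: 14
Unique types: ('an', 'but', 'field', 'horse', 'sleeps', 'slowly', 'strange', 'under', 'yellow') = 9
TTR = 9/14
Already in lowest terms.

9/14


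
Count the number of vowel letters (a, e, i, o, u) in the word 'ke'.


Scanning each character of 'ke':
  Position 1: 'k' -> consonant (running count: 0)
  Position 2: 'e' -> vowel (running count: 1)
Total vowels: 1

1


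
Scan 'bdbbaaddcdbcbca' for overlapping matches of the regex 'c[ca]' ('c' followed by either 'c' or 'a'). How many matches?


Pattern: c[ca] means 'c' followed by either 'c' or 'a'.
Scanning 'bdbbaaddcdbcbca' position-by-position:
  Pos 0: window 'bd' -> no
  Pos 1: window 'db' -> no
  Pos 2: window 'bb' -> no
  Pos 3: window 'ba' -> no
  Pos 4: window 'aa' -> no
  Pos 5: window 'ad' -> no
  Pos 6: window 'dd' -> no
  Pos 7: window 'dc' -> no
  Pos 8: window 'cd' -> no
  Pos 9: window 'db' -> no
  Pos 10: window 'bc' -> no
  Pos 11: window 'cb' -> no
  Pos 12: window 'bc' -> no
  Pos 13: window 'ca' -> MATCH
  Pos 14: window 'a' -> no
Total matches: 1

1


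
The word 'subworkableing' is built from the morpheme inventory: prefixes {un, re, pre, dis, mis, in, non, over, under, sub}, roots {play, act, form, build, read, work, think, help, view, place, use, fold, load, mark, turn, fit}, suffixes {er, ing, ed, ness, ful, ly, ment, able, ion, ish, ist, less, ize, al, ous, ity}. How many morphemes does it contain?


Segmenting 'subworkableing' against the inventory:
  'sub' -> prefix (morpheme 1)
  'work' -> root (morpheme 2)
  'able' -> suffix (morpheme 3)
  'ing' -> suffix (morpheme 4)
Total morphemes: 4

4


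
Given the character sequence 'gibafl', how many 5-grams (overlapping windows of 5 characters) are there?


String 'gibafl' has length L = 6.
Number of overlapping n-grams = L - n + 1
Substituting: 6 - 5 + 1 = 2

2


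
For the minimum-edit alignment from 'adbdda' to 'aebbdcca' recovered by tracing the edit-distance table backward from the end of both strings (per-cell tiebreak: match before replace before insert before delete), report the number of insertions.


Edit distance = 4. Backtracking from cell (6, 8) with preference match > replace > insert > delete,
then listing the resulting alignment 'adbdda' -> 'aebbdcca' left to right:
  Step 1: keep 'a'
  Step 2: insert 'e' [insertion #1]
  Step 3: replace d->b
  Step 4: keep 'b'
  Step 5: keep 'd'
  Step 6: insert 'c' [insertion #2]
  Step 7: replace d->c
  Step 8: keep 'a'
Total insertions: 2

2


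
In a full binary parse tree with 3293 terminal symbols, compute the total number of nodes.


Leaf nodes (terminals): 3293
Internal nodes = n - 1 = 3293 - 1 = 3292
Total = leaves + internal = 3293 + 3292 = 6585

6585


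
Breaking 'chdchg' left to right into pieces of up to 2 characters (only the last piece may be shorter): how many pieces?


'chdchg' has 6 characters.
Chunking with max size 2:
  Chunk 1: 'ch' (positions 0-1)
  Chunk 2: 'dc' (positions 2-3)
  Chunk 3: 'hg' (positions 4-5)
Total chunks: ceil(6 / 2) = 3

3


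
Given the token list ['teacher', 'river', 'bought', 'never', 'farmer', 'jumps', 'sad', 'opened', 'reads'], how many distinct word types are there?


Listing all tokens and tracking unique types:
  Token 1: 'teacher' -> NEW (unique so far: 1)
  Token 2: 'river' -> NEW (unique so far: 2)
  Token 3: 'bought' -> NEW (unique so far: 3)
  Token 4: 'never' -> NEW (unique so far: 4)
  Token 5: 'farmer' -> NEW (unique so far: 5)
  Token 6: 'jumps' -> NEW (unique so far: 6)
  Token 7: 'sad' -> NEW (unique so far: 7)
  Token 8: 'opened' -> NEW (unique so far: 8)
  Token 9: 'reads' -> NEW (unique so far: 9)
Unique types: ('bought', 'farmer', 'jumps', 'never', 'opened', 'reads', 'river', 'sad', 'teacher')
Vocabulary size: 9

9


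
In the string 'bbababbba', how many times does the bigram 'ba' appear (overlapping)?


Scanning 'bbababbba' for bigram 'ba':
  Position 0: 'bb' -> no
  Position 1: 'ba' -> MATCH
  Position 2: 'ab' -> no
  Position 3: 'ba' -> MATCH
  Position 4: 'ab' -> no
  Position 5: 'bb' -> no
  Position 6: 'bb' -> no
  Position 7: 'ba' -> MATCH
Total matches: 3

3


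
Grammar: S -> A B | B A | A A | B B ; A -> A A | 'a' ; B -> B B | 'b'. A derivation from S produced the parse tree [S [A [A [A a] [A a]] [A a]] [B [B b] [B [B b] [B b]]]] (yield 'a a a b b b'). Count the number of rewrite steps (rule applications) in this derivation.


Every bracketed nonterminal node [X ...] in the tree is produced by exactly one rule application.
Reading the tree off as a leftmost derivation:
  Step 1: S  =>  A B   (applied S -> A B)
  Step 2: A B  =>  A A B   (applied A -> A A)
  Step 3: A A B  =>  A A A B   (applied A -> A A)
  Step 4: A A A B  =>  a A A B   (applied A -> a)
  Step 5: a A A B  =>  a a A B   (applied A -> a)
  Step 6: a a A B  =>  a a a B   (applied A -> a)
  Step 7: a a a B  =>  a a a B B   (applied B -> B B)
  Step 8: a a a B B  =>  a a a b B   (applied B -> b)
  Step 9: a a a b B  =>  a a a b B B   (applied B -> B B)
  Step 10: a a a b B B  =>  a a a b b B   (applied B -> b)
  Step 11: a a a b b B  =>  a a a b b b   (applied B -> b)
Final yield: a a a b b b
Total rewrite steps: 11

11


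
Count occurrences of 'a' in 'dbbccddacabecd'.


Scanning 'dbbccddacabecd' for 'a':
  Position 7: 'a' -> MATCH (count: 1)
  Position 9: 'a' -> MATCH (count: 2)
Total occurrences of 'a': 2

2


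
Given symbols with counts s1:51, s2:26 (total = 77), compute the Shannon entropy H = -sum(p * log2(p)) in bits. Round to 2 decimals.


Computing entropy H = -sum(p_i * log2(p_i)):
  s1: p = 51/77 = 0.6623, -p*log2(p) = 0.3937
  s2: p = 26/77 = 0.3377, -p*log2(p) = 0.5289
H = sum of terms = 0.9226
Rounded to 2 decimals: 0.92

0.92


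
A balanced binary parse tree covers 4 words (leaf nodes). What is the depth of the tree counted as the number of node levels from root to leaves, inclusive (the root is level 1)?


In a balanced binary tree with n leaves the deepest leaf is ceil(log2(n)) edges below the root,
so counting node levels inclusive of root and leaves gives ceil(log2(n)) + 1 levels.
log2(4) = 2.0000
ceil(2.0000) = 2
levels = 2 + 1 = 3

3


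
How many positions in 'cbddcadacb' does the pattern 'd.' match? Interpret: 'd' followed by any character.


Pattern: d. means 'd' followed by any character.
Scanning 'cbddcadacb' position-by-position:
  Pos 0: window 'cb' -> no
  Pos 1: window 'bd' -> no
  Pos 2: window 'dd' -> MATCH
  Pos 3: window 'dc' -> MATCH
  Pos 4: window 'ca' -> no
  Pos 5: window 'ad' -> no
  Pos 6: window 'da' -> MATCH
  Pos 7: window 'ac' -> no
  Pos 8: window 'cb' -> no
  Pos 9: window 'b' -> no
Total matches: 3

3


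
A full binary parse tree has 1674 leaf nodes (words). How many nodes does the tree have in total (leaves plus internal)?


Leaf nodes (terminals): 1674
Internal nodes = n - 1 = 1674 - 1 = 1673
Total = leaves + internal = 1674 + 1673 = 3347

3347


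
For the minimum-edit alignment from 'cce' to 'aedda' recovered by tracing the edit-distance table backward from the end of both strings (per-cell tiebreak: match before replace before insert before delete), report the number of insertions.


Edit distance = 5. Backtracking from cell (3, 5) with preference match > replace > insert > delete,
then listing the resulting alignment 'cce' -> 'aedda' left to right:
  Step 1: insert 'a' [insertion #1]
  Step 2: insert 'e' [insertion #2]
  Step 3: replace c->d
  Step 4: replace c->d
  Step 5: replace e->a
Total insertions: 2

2


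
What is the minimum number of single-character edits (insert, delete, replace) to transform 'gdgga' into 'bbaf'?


Building DP table for s1='gdgga' (len 5) and s2='bbaf' (len 4):
       b  b  a  f
    0  1  2  3  4
  g 1  1  2  3  4
  d 2  2  2  3  4
  g 3  3  3  3  4
  g 4  4  4  4  4
  a 5  5  5  4  5
Edit distance = dp[5][4] = 5

5


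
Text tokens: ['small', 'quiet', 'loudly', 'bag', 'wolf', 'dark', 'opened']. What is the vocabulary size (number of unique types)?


Listing all tokens and tracking unique types:
  Token 1: 'small' -> NEW (unique so far: 1)
  Token 2: 'quiet' -> NEW (unique so far: 2)
  Token 3: 'loudly' -> NEW (unique so far: 3)
  Token 4: 'bag' -> NEW (unique so far: 4)
  Token 5: 'wolf' -> NEW (unique so far: 5)
  Token 6: 'dark' -> NEW (unique so far: 6)
  Token 7: 'opened' -> NEW (unique so far: 7)
Unique types: ('bag', 'dark', 'loudly', 'opened', 'quiet', 'small', 'wolf')
Vocabulary size: 7

7


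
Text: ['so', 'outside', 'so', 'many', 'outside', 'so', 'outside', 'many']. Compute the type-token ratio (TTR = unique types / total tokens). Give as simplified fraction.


Tokens: 8
Unique types: ('many', 'outside', 'so') = 3
TTR = 3/8
Already in lowest terms.

3/8


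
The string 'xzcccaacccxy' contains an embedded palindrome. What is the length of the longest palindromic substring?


Scanning 'xzcccaacccxy' for palindromic substrings.
Substring at positions 2-9: 'cccaaccc'.
Check: reverse('cccaaccc') = 'cccaaccc' -> palindrome confirmed.
Neighbouring characters ('z' / 'x') break symmetry, so it cannot extend further.
No longer palindromic substring exists; longest length = 8

8


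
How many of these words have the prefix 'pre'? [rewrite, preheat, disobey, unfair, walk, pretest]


Checking each word for prefix 'pre':
  'rewrite' -> no (count: 0)
  'preheat' -> YES, starts with 'pre' (count: 1)
  'disobey' -> no (count: 1)
  'unfair' -> no (count: 1)
  'walk' -> no (count: 1)
  'pretest' -> YES, starts with 'pre' (count: 2)
Total with prefix 'pre': 2

2


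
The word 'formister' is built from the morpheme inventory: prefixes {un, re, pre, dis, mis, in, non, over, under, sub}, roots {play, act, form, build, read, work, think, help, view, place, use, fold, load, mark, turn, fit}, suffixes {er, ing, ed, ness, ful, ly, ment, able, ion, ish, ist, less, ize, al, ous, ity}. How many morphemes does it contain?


Segmenting 'formister' against the inventory:
  'form' -> root (morpheme 1)
  'ist' -> suffix (morpheme 2)
  'er' -> suffix (morpheme 3)
Total morphemes: 3

3


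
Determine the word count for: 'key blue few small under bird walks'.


Counting words by splitting on spaces:
  Word 1: 'key'
  Word 2: 'blue'
  Word 3: 'few'
  Word 4: 'small'
  Word 5: 'under'
  Word 6: 'bird'
  Word 7: 'walks'
Total words: 7

7


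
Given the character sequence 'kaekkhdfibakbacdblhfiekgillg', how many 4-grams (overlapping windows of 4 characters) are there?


String 'kaekkhdfibakbacdblhfiekgillg' has length L = 28.
Number of overlapping n-grams = L - n + 1
Substituting: 28 - 4 + 1 = 25

25


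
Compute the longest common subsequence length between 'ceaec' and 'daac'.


DP table for LCS of 'ceaec' and 'daac':
       d  a  a  c
    0  0  0  0  0
  c 0  0  0  0  1
  e 0  0  0  0  1
  a 0  0  1  1  1
  e 0  0  1  1  1
  c 0  0  1  1  2
LCS: 'ac'
LCS length = 2

2


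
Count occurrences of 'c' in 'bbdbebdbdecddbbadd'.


Scanning 'bbdbebdbdecddbbadd' for 'c':
  Position 10: 'c' -> MATCH (count: 1)
Total occurrences of 'c': 1

1


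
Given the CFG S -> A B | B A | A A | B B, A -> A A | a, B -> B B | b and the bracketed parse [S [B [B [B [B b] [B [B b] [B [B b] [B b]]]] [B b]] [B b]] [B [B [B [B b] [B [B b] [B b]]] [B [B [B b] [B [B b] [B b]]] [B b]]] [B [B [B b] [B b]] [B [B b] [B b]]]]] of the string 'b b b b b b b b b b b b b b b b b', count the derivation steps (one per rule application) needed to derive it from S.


Every bracketed nonterminal node [X ...] in the tree is produced by exactly one rule application.
Reading the tree off as a leftmost derivation:
  Step 1: S  =>  B B   (applied S -> B B)
  Step 2: B B  =>  B B B   (applied B -> B B)
  Step 3: B B B  =>  B B B B   (applied B -> B B)
  Step 4: B B B B  =>  B B B B B   (applied B -> B B)
  Step 5: B B B B B  =>  b B B B B   (applied B -> b)
  Step 6: b B B B B  =>  b B B B B B   (applied B -> B B)
  Step 7: b B B B B B  =>  b b B B B B   (applied B -> b)
  Step 8: b b B B B B  =>  b b B B B B B   (applied B -> B B)
  Step 9: b b B B B B B  =>  b b b B B B B   (applied B -> b)
  Step 10: b b b B B B B  =>  b b b b B B B   (applied B -> b)
  Step 11: b b b b B B B  =>  b b b b b B B   (applied B -> b)
  Step 12: b b b b b B B  =>  b b b b b b B   (applied B -> b)
  Step 13: b b b b b b B  =>  b b b b b b B B   (applied B -> B B)
  Step 14: b b b b b b B B  =>  b b b b b b B B B   (applied B -> B B)
  Step 15: b b b b b b B B B  =>  b b b b b b B B B B   (applied B -> B B)
  Step 16: b b b b b b B B B B  =>  b b b b b b b B B B   (applied B -> b)
  Step 17: b b b b b b b B B B  =>  b b b b b b b B B B B   (applied B -> B B)
  Step 18: b b b b b b b B B B B  =>  b b b b b b b b B B B   (applied B -> b)
  Step 19: b b b b b b b b B B B  =>  b b b b b b b b b B B   (applied B -> b)
  Step 20: b b b b b b b b b B B  =>  b b b b b b b b b B B B   (applied B -> B B)
  Step 21: b b b b b b b b b B B B  =>  b b b b b b b b b B B B B   (applied B -> B B)
  Step 22: b b b b b b b b b B B B B  =>  b b b b b b b b b b B B B   (applied B -> b)
  Step 23: b b b b b b b b b b B B B  =>  b b b b b b b b b b B B B B   (applied B -> B B)
  Step 24: b b b b b b b b b b B B B B  =>  b b b b b b b b b b b B B B   (applied B -> b)
  Step 25: b b b b b b b b b b b B B B  =>  b b b b b b b b b b b b B B   (applied B -> b)
  Step 26: b b b b b b b b b b b b B B  =>  b b b b b b b b b b b b b B   (applied B -> b)
  Step 27: b b b b b b b b b b b b b B  =>  b b b b b b b b b b b b b B B   (applied B -> B B)
  Step 28: b b b b b b b b b b b b b B B  =>  b b b b b b b b b b b b b B B B   (applied B -> B B)
  Step 29: b b b b b b b b b b b b b B B B  =>  b b b b b b b b b b b b b b B B   (applied B -> b)
  Step 30: b b b b b b b b b b b b b b B B  =>  b b b b b b b b b b b b b b b B   (applied B -> b)
  Step 31: b b b b b b b b b b b b b b b B  =>  b b b b b b b b b b b b b b b B B   (applied B -> B B)
  Step 32: b b b b b b b b b b b b b b b B B  =>  b b b b b b b b b b b b b b b b B   (applied B -> b)
  Step 33: b b b b b b b b b b b b b b b b B  =>  b b b b b b b b b b b b b b b b b   (applied B -> b)
Final yield: b b b b b b b b b b b b b b b b b
Total rewrite steps: 33

33
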